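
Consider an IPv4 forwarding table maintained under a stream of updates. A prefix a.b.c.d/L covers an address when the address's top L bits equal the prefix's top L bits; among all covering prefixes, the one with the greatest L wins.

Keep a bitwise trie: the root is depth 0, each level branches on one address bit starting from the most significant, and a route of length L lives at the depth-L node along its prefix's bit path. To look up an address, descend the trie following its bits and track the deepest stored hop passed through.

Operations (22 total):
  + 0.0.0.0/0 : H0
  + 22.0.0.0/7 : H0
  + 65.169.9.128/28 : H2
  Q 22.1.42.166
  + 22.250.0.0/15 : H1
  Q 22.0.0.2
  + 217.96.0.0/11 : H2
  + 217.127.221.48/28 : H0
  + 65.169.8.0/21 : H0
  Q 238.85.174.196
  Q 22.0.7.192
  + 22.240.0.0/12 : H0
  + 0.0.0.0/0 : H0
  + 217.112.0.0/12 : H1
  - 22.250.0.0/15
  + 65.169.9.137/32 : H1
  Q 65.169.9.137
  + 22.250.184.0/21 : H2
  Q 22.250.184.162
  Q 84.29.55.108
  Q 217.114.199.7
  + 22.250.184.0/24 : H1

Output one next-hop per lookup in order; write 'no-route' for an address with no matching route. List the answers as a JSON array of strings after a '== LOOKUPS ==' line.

Trace:
  add 0.0.0.0/0 -> H0 at depth 0
  add 22.0.0.0/7 -> H0 at depth 7
  add 65.169.9.128/28 -> H2 at depth 28
  lookup 22.1.42.166: bits 0001011 walk d0:H0→d1:-→d2:-→d3:-→d4:-→d5:-→d6:-→d7:H0 -> H0
  add 22.250.0.0/15 -> H1 at depth 15
  lookup 22.0.0.2: bits 00010110 walk d0:H0→d1:-→d2:-→d3:-→d4:-→d5:-→d6:-→d7:H0→d8:- -> H0
  add 217.96.0.0/11 -> H2 at depth 11
  add 217.127.221.48/28 -> H0 at depth 28
  add 65.169.8.0/21 -> H0 at depth 21
  lookup 238.85.174.196: bits 11 walk d0:H0→d1:-→d2:- -> H0
  lookup 22.0.7.192: bits 00010110 walk d0:H0→d1:-→d2:-→d3:-→d4:-→d5:-→d6:-→d7:H0→d8:- -> H0
  add 22.240.0.0/12 -> H0 at depth 12
  add 0.0.0.0/0 -> H0 at depth 0
  add 217.112.0.0/12 -> H1 at depth 12
  del 22.250.0.0/15 (clear depth 15)
  add 65.169.9.137/32 -> H1 at depth 32
  lookup 65.169.9.137: bits 01000001101010010000100110001001 walk d0:H0→d1:-→d2:-→d3:-→d4:-→d5:-→d6:-→d7:-→d8:-→d9:-→d10:-→d11:-→d12:-→d13:-→d14:-→d15:-→d16:-→d17:-→d18:-→d19:-→d20:-→d21:H0→d22:-→d23:-→d24:-→d25:-→d26:-→d27:-→d28:H2→d29:-→d30:-→d31:-→d32:H1 -> H1
  add 22.250.184.0/21 -> H2 at depth 21
  lookup 22.250.184.162: bits 000101101111101010111 walk d0:H0→d1:-→d2:-→d3:-→d4:-→d5:-→d6:-→d7:H0→d8:-→d9:-→d10:-→d11:-→d12:H0→d13:-→d14:-→d15:-→d16:-→d17:-→d18:-→d19:-→d20:-→d21:H2 -> H2
  lookup 84.29.55.108: bits 010 walk d0:H0→d1:-→d2:-→d3:- -> H0
  lookup 217.114.199.7: bits 110110010111 walk d0:H0→d1:-→d2:-→d3:-→d4:-→d5:-→d6:-→d7:-→d8:-→d9:-→d10:-→d11:H2→d12:H1 -> H1
  add 22.250.184.0/24 -> H1 at depth 24

== LOOKUPS ==
["H0","H0","H0","H0","H1","H2","H0","H1"]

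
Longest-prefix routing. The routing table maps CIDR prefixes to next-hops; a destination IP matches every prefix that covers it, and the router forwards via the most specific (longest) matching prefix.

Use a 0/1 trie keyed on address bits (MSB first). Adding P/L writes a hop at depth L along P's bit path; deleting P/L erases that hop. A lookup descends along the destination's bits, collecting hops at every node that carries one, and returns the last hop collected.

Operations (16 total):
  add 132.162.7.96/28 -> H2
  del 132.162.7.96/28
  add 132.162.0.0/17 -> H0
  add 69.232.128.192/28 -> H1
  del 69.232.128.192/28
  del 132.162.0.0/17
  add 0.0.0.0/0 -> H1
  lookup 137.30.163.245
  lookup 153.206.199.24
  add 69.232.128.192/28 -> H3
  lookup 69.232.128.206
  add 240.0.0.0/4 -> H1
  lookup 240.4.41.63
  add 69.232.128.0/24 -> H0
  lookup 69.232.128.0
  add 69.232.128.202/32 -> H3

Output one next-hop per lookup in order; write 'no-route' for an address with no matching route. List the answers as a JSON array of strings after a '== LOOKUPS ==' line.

Apply in order:
  + 132.162.7.96/28 (H2) depth=28
  - 132.162.7.96/28 clear@28
  + 132.162.0.0/17 (H0) depth=17
  + 69.232.128.192/28 (H1) depth=28
  - 69.232.128.192/28 clear@28
  - 132.162.0.0/17 clear@17
  + 0.0.0.0/0 (H1) depth=0
  Q 137.30.163.245: descend 1000 ; hops seen [H1] ; pick H1
  Q 153.206.199.24: descend 100 ; hops seen [H1] ; pick H1
  + 69.232.128.192/28 (H3) depth=28
  Q 69.232.128.206: descend 0100010111101000100000001100 ; hops seen [H1,H3] ; pick H3
  + 240.0.0.0/4 (H1) depth=4
  Q 240.4.41.63: descend 1111 ; hops seen [H1,H1] ; pick H1
  + 69.232.128.0/24 (H0) depth=24
  Q 69.232.128.0: descend 010001011110100010000000 ; hops seen [H1,H0] ; pick H0
  + 69.232.128.202/32 (H3) depth=32

== LOOKUPS ==
["H1","H1","H3","H1","H0"]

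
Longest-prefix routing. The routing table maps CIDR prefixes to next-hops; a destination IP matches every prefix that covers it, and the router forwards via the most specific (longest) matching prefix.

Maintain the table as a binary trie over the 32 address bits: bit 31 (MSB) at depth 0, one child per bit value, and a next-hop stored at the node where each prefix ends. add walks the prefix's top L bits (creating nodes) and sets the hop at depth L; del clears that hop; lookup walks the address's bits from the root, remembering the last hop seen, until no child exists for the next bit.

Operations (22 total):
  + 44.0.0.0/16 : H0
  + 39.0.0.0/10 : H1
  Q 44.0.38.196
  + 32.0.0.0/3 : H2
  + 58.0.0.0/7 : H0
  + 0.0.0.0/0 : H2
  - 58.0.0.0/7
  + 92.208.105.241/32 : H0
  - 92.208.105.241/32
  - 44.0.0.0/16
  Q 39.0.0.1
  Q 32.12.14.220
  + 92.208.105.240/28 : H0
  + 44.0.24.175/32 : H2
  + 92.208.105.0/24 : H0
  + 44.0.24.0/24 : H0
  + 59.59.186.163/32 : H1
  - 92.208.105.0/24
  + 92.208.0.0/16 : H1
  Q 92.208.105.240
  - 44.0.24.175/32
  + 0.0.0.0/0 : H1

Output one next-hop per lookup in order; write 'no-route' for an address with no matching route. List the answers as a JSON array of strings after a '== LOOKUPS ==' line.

Trace:
  + 44.0.0.0/16 (H0) depth=16
  + 39.0.0.0/10 (H1) depth=10
  ? 44.0.38.196  path d0:-→d1:-→d2:-→d3:-→d4:-→d5:-→d6:-→d7:-→d8:-→d9:-→d10:-→d11:-→d12:-→d13:-→d14:-→d15:-→d16:H0  best=H0
  + 32.0.0.0/3 (H2) depth=3
  + 58.0.0.0/7 (H0) depth=7
  + 0.0.0.0/0 (H2) depth=0
  - 58.0.0.0/7 clear@7
  + 92.208.105.241/32 (H0) depth=32
  - 92.208.105.241/32 clear@32
  - 44.0.0.0/16 clear@16
  ? 39.0.0.1  path d0:H2→d1:-→d2:-→d3:H2→d4:-→d5:-→d6:-→d7:-→d8:-→d9:-→d10:H1  best=H1
  ? 32.12.14.220  path d0:H2→d1:-→d2:-→d3:H2→d4:-→d5:-  best=H2
  + 92.208.105.240/28 (H0) depth=28
  + 44.0.24.175/32 (H2) depth=32
  + 92.208.105.0/24 (H0) depth=24
  + 44.0.24.0/24 (H0) depth=24
  + 59.59.186.163/32 (H1) depth=32
  - 92.208.105.0/24 clear@24
  + 92.208.0.0/16 (H1) depth=16
  ? 92.208.105.240  path d0:H2→d1:-→d2:-→d3:-→d4:-→d5:-→d6:-→d7:-→d8:-→d9:-→d10:-→d11:-→d12:-→d13:-→d14:-→d15:-→d16:H1→d17:-→d18:-→d19:-→d20:-→d21:-→d22:-→d23:-→d24:-→d25:-→d26:-→d27:-→d28:H0→d29:-→d30:-→d31:-  best=H0
  - 44.0.24.175/32 clear@32
  + 0.0.0.0/0 (H1) depth=0

== LOOKUPS ==
["H0","H1","H2","H0"]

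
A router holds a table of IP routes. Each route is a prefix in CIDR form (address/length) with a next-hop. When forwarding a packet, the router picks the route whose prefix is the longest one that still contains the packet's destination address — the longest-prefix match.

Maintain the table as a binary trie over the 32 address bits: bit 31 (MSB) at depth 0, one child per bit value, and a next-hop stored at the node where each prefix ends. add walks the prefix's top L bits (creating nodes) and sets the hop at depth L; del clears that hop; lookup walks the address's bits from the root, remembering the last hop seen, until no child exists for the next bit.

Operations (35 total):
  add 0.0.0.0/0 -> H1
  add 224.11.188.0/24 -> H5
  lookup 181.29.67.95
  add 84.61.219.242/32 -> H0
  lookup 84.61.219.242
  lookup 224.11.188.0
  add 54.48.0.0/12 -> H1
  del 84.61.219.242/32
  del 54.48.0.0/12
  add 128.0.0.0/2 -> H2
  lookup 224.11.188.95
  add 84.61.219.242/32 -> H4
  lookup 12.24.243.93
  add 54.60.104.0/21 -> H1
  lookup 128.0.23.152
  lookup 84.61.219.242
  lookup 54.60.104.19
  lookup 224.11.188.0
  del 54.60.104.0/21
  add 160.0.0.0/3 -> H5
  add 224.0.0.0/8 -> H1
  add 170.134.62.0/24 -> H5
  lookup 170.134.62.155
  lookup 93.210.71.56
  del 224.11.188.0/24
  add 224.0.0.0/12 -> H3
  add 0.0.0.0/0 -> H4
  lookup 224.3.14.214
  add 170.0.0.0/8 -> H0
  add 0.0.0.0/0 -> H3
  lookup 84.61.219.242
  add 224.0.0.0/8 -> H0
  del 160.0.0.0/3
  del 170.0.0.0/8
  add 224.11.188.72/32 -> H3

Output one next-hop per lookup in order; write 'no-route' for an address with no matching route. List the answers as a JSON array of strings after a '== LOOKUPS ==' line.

Trace:
  add 0.0.0.0/0 -> H1 at depth 0
  add 224.11.188.0/24 -> H5 at depth 24
  Q 181.29.67.95: descend 1 ; hops seen [H1] ; pick H1
  add 84.61.219.242/32 -> H0 at depth 32
  Q 84.61.219.242: descend 01010100001111011101101111110010 ; hops seen [H1,H0] ; pick H0
  Q 224.11.188.0: descend 111000000000101110111100 ; hops seen [H1,H5] ; pick H5
  add 54.48.0.0/12 -> H1 at depth 12
  - 84.61.219.242/32 clear@32
  - 54.48.0.0/12 clear@12
  add 128.0.0.0/2 -> H2 at depth 2
  Q 224.11.188.95: descend 111000000000101110111100 ; hops seen [H1,H5] ; pick H5
  add 84.61.219.242/32 -> H4 at depth 32
  Q 12.24.243.93: descend 00 ; hops seen [H1] ; pick H1
  add 54.60.104.0/21 -> H1 at depth 21
  Q 128.0.23.152: descend 10 ; hops seen [H1,H2] ; pick H2
  Q 84.61.219.242: descend 01010100001111011101101111110010 ; hops seen [H1,H4] ; pick H4
  Q 54.60.104.19: descend 001101100011110001101 ; hops seen [H1,H1] ; pick H1
  Q 224.11.188.0: descend 111000000000101110111100 ; hops seen [H1,H5] ; pick H5
  - 54.60.104.0/21 clear@21
  add 160.0.0.0/3 -> H5 at depth 3
  add 224.0.0.0/8 -> H1 at depth 8
  add 170.134.62.0/24 -> H5 at depth 24
  Q 170.134.62.155: descend 101010101000011000111110 ; hops seen [H1,H2,H5,H5] ; pick H5
  Q 93.210.71.56: descend 0101 ; hops seen [H1] ; pick H1
  - 224.11.188.0/24 clear@24
  add 224.0.0.0/12 -> H3 at depth 12
  add 0.0.0.0/0 -> H4 at depth 0
  Q 224.3.14.214: descend 111000000000 ; hops seen [H4,H1,H3] ; pick H3
  add 170.0.0.0/8 -> H0 at depth 8
  add 0.0.0.0/0 -> H3 at depth 0
  Q 84.61.219.242: descend 01010100001111011101101111110010 ; hops seen [H3,H4] ; pick H4
  add 224.0.0.0/8 -> H0 at depth 8
  - 160.0.0.0/3 clear@3
  - 170.0.0.0/8 clear@8
  add 224.11.188.72/32 -> H3 at depth 32

== LOOKUPS ==
["H1","H0","H5","H5","H1","H2","H4","H1","H5","H5","H1","H3","H4"]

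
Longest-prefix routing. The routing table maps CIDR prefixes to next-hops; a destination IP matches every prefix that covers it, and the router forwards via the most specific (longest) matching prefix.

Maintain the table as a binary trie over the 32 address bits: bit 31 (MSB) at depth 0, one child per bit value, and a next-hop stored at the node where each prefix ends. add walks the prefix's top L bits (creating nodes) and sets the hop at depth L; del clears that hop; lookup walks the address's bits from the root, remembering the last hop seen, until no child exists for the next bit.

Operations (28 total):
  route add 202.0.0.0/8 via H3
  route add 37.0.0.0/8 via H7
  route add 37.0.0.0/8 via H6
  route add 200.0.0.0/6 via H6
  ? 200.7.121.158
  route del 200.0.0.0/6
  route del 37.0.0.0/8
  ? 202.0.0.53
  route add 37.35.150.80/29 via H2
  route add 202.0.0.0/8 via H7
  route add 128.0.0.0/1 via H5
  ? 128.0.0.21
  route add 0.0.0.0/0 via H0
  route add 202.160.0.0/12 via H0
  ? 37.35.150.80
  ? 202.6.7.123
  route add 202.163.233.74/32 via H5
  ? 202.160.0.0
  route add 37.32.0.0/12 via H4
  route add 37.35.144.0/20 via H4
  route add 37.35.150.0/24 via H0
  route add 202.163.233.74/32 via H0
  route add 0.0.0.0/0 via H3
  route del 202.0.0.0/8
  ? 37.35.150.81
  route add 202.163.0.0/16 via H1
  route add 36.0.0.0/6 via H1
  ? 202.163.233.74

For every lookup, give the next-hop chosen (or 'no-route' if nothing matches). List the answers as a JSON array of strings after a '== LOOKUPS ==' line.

Trace:
  add 202.0.0.0/8 -> H3 at depth 8
  add 37.0.0.0/8 -> H7 at depth 8
  add 37.0.0.0/8 -> H6 at depth 8
  add 200.0.0.0/6 -> H6 at depth 6
  lookup 200.7.121.158: bits 110010 walk d0:-→d1:-→d2:-→d3:-→d4:-→d5:-→d6:H6 -> H6
  del 200.0.0.0/6 (clear depth 6)
  del 37.0.0.0/8 (clear depth 8)
  lookup 202.0.0.53: bits 11001010 walk d0:-→d1:-→d2:-→d3:-→d4:-→d5:-→d6:-→d7:-→d8:H3 -> H3
  add 37.35.150.80/29 -> H2 at depth 29
  add 202.0.0.0/8 -> H7 at depth 8
  add 128.0.0.0/1 -> H5 at depth 1
  lookup 128.0.0.21: bits 1 walk d0:-→d1:H5 -> H5
  add 0.0.0.0/0 -> H0 at depth 0
  add 202.160.0.0/12 -> H0 at depth 12
  lookup 37.35.150.80: bits 00100101001000111001011001010 walk d0:H0→d1:-→d2:-→d3:-→d4:-→d5:-→d6:-→d7:-→d8:-→d9:-→d10:-→d11:-→d12:-→d13:-→d14:-→d15:-→d16:-→d17:-→d18:-→d19:-→d20:-→d21:-→d22:-→d23:-→d24:-→d25:-→d26:-→d27:-→d28:-→d29:H2 -> H2
  lookup 202.6.7.123: bits 11001010 walk d0:H0→d1:H5→d2:-→d3:-→d4:-→d5:-→d6:-→d7:-→d8:H7 -> H7
  add 202.163.233.74/32 -> H5 at depth 32
  lookup 202.160.0.0: bits 11001010101000 walk d0:H0→d1:H5→d2:-→d3:-→d4:-→d5:-→d6:-→d7:-→d8:H7→d9:-→d10:-→d11:-→d12:H0→d13:-→d14:- -> H0
  add 37.32.0.0/12 -> H4 at depth 12
  add 37.35.144.0/20 -> H4 at depth 20
  add 37.35.150.0/24 -> H0 at depth 24
  add 202.163.233.74/32 -> H0 at depth 32
  add 0.0.0.0/0 -> H3 at depth 0
  del 202.0.0.0/8 (clear depth 8)
  lookup 37.35.150.81: bits 00100101001000111001011001010 walk d0:H3→d1:-→d2:-→d3:-→d4:-→d5:-→d6:-→d7:-→d8:-→d9:-→d10:-→d11:-→d12:H4→d13:-→d14:-→d15:-→d16:-→d17:-→d18:-→d19:-→d20:H4→d21:-→d22:-→d23:-→d24:H0→d25:-→d26:-→d27:-→d28:-→d29:H2 -> H2
  add 202.163.0.0/16 -> H1 at depth 16
  add 36.0.0.0/6 -> H1 at depth 6
  lookup 202.163.233.74: bits 11001010101000111110100101001010 walk d0:H3→d1:H5→d2:-→d3:-→d4:-→d5:-→d6:-→d7:-→d8:-→d9:-→d10:-→d11:-→d12:H0→d13:-→d14:-→d15:-→d16:H1→d17:-→d18:-→d19:-→d20:-→d21:-→d22:-→d23:-→d24:-→d25:-→d26:-→d27:-→d28:-→d29:-→d30:-→d31:-→d32:H0 -> H0

== LOOKUPS ==
["H6","H3","H5","H2","H7","H0","H2","H0"]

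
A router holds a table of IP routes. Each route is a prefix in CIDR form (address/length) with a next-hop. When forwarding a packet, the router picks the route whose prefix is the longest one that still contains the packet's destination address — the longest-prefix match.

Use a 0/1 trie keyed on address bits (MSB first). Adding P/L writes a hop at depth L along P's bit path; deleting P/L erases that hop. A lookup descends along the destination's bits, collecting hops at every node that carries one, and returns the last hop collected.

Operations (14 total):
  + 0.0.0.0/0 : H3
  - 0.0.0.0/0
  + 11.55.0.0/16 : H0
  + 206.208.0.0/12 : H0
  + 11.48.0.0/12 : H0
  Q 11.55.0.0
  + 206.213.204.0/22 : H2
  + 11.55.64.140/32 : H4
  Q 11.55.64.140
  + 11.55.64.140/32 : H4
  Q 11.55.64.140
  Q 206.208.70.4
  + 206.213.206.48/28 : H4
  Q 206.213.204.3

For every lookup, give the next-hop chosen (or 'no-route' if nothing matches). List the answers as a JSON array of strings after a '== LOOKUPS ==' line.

Trace:
  add 0.0.0.0/0 -> H3 at depth 0
  del 0.0.0.0/0 (clear depth 0)
  add 11.55.0.0/16 -> H0 at depth 16
  add 206.208.0.0/12 -> H0 at depth 12
  add 11.48.0.0/12 -> H0 at depth 12
  ? 11.55.0.0  path d0:-→d1:-→d2:-→d3:-→d4:-→d5:-→d6:-→d7:-→d8:-→d9:-→d10:-→d11:-→d12:H0→d13:-→d14:-→d15:-→d16:H0  best=H0
  add 206.213.204.0/22 -> H2 at depth 22
  add 11.55.64.140/32 -> H4 at depth 32
  ? 11.55.64.140  path d0:-→d1:-→d2:-→d3:-→d4:-→d5:-→d6:-→d7:-→d8:-→d9:-→d10:-→d11:-→d12:H0→d13:-→d14:-→d15:-→d16:H0→d17:-→d18:-→d19:-→d20:-→d21:-→d22:-→d23:-→d24:-→d25:-→d26:-→d27:-→d28:-→d29:-→d30:-→d31:-→d32:H4  best=H4
  add 11.55.64.140/32 -> H4 at depth 32
  ? 11.55.64.140  path d0:-→d1:-→d2:-→d3:-→d4:-→d5:-→d6:-→d7:-→d8:-→d9:-→d10:-→d11:-→d12:H0→d13:-→d14:-→d15:-→d16:H0→d17:-→d18:-→d19:-→d20:-→d21:-→d22:-→d23:-→d24:-→d25:-→d26:-→d27:-→d28:-→d29:-→d30:-→d31:-→d32:H4  best=H4
  ? 206.208.70.4  path d0:-→d1:-→d2:-→d3:-→d4:-→d5:-→d6:-→d7:-→d8:-→d9:-→d10:-→d11:-→d12:H0→d13:-  best=H0
  add 206.213.206.48/28 -> H4 at depth 28
  ? 206.213.204.3  path d0:-→d1:-→d2:-→d3:-→d4:-→d5:-→d6:-→d7:-→d8:-→d9:-→d10:-→d11:-→d12:H0→d13:-→d14:-→d15:-→d16:-→d17:-→d18:-→d19:-→d20:-→d21:-→d22:H2  best=H2

== LOOKUPS ==
["H0","H4","H4","H0","H2"]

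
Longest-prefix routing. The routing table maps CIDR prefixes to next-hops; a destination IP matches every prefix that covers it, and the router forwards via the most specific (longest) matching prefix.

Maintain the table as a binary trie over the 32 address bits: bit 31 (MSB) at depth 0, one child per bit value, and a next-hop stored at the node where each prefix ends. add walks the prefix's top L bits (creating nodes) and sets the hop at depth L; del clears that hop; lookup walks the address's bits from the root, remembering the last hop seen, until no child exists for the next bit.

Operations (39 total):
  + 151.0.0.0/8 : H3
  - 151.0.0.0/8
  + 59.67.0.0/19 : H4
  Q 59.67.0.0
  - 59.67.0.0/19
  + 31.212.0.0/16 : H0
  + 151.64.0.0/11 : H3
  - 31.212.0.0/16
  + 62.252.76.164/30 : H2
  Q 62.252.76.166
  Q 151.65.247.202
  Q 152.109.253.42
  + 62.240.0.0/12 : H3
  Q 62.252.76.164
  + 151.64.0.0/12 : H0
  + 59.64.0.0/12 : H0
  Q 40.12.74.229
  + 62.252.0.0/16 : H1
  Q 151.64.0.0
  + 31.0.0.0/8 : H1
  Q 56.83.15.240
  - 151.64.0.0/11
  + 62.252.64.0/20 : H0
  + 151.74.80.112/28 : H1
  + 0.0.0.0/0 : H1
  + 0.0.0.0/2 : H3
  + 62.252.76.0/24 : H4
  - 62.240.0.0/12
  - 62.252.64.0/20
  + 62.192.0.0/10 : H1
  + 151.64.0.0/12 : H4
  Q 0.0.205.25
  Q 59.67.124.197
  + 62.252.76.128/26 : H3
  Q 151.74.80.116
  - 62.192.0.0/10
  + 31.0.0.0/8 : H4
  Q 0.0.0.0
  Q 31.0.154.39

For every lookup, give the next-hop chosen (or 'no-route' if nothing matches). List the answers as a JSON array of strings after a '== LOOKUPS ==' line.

Apply in order:
  add 151.0.0.0/8 -> H3 at depth 8
  - 151.0.0.0/8 clear@8
  add 59.67.0.0/19 -> H4 at depth 19
  lookup 59.67.0.0: bits 0011101101000011000 walk d0:-→d1:-→d2:-→d3:-→d4:-→d5:-→d6:-→d7:-→d8:-→d9:-→d10:-→d11:-→d12:-→d13:-→d14:-→d15:-→d16:-→d17:-→d18:-→d19:H4 -> H4
  - 59.67.0.0/19 clear@19
  add 31.212.0.0/16 -> H0 at depth 16
  add 151.64.0.0/11 -> H3 at depth 11
  - 31.212.0.0/16 clear@16
  add 62.252.76.164/30 -> H2 at depth 30
  lookup 62.252.76.166: bits 001111101111110001001100101001 walk d0:-→d1:-→d2:-→d3:-→d4:-→d5:-→d6:-→d7:-→d8:-→d9:-→d10:-→d11:-→d12:-→d13:-→d14:-→d15:-→d16:-→d17:-→d18:-→d19:-→d20:-→d21:-→d22:-→d23:-→d24:-→d25:-→d26:-→d27:-→d28:-→d29:-→d30:H2 -> H2
  lookup 151.65.247.202: bits 10010111010 walk d0:-→d1:-→d2:-→d3:-→d4:-→d5:-→d6:-→d7:-→d8:-→d9:-→d10:-→d11:H3 -> H3
  lookup 152.109.253.42: bits 1001 walk d0:-→d1:-→d2:-→d3:-→d4:- -> no-route
  add 62.240.0.0/12 -> H3 at depth 12
  lookup 62.252.76.164: bits 001111101111110001001100101001 walk d0:-→d1:-→d2:-→d3:-→d4:-→d5:-→d6:-→d7:-→d8:-→d9:-→d10:-→d11:-→d12:H3→d13:-→d14:-→d15:-→d16:-→d17:-→d18:-→d19:-→d20:-→d21:-→d22:-→d23:-→d24:-→d25:-→d26:-→d27:-→d28:-→d29:-→d30:H2 -> H2
  add 151.64.0.0/12 -> H0 at depth 12
  add 59.64.0.0/12 -> H0 at depth 12
  lookup 40.12.74.229: bits 001 walk d0:-→d1:-→d2:-→d3:- -> no-route
  add 62.252.0.0/16 -> H1 at depth 16
  lookup 151.64.0.0: bits 100101110100 walk d0:-→d1:-→d2:-→d3:-→d4:-→d5:-→d6:-→d7:-→d8:-→d9:-→d10:-→d11:H3→d12:H0 -> H0
  add 31.0.0.0/8 -> H1 at depth 8
  lookup 56.83.15.240: bits 001110 walk d0:-→d1:-→d2:-→d3:-→d4:-→d5:-→d6:- -> no-route
  - 151.64.0.0/11 clear@11
  add 62.252.64.0/20 -> H0 at depth 20
  add 151.74.80.112/28 -> H1 at depth 28
  add 0.0.0.0/0 -> H1 at depth 0
  add 0.0.0.0/2 -> H3 at depth 2
  add 62.252.76.0/24 -> H4 at depth 24
  - 62.240.0.0/12 clear@12
  - 62.252.64.0/20 clear@20
  add 62.192.0.0/10 -> H1 at depth 10
  add 151.64.0.0/12 -> H4 at depth 12
  lookup 0.0.205.25: bits 000 walk d0:H1→d1:-→d2:H3→d3:- -> H3
  lookup 59.67.124.197: bits 00111011010000110 walk d0:H1→d1:-→d2:H3→d3:-→d4:-→d5:-→d6:-→d7:-→d8:-→d9:-→d10:-→d11:-→d12:H0→d13:-→d14:-→d15:-→d16:-→d17:- -> H0
  add 62.252.76.128/26 -> H3 at depth 26
  lookup 151.74.80.116: bits 1001011101001010010100000111 walk d0:H1→d1:-→d2:-→d3:-→d4:-→d5:-→d6:-→d7:-→d8:-→d9:-→d10:-→d11:-→d12:H4→d13:-→d14:-→d15:-→d16:-→d17:-→d18:-→d19:-→d20:-→d21:-→d22:-→d23:-→d24:-→d25:-→d26:-→d27:-→d28:H1 -> H1
  - 62.192.0.0/10 clear@10
  add 31.0.0.0/8 -> H4 at depth 8
  lookup 0.0.0.0: bits 000 walk d0:H1→d1:-→d2:H3→d3:- -> H3
  lookup 31.0.154.39: bits 00011111 walk d0:H1→d1:-→d2:H3→d3:-→d4:-→d5:-→d6:-→d7:-→d8:H4 -> H4

== LOOKUPS ==
["H4","H2","H3","no-route","H2","no-route","H0","no-route","H3","H0","H1","H3","H4"]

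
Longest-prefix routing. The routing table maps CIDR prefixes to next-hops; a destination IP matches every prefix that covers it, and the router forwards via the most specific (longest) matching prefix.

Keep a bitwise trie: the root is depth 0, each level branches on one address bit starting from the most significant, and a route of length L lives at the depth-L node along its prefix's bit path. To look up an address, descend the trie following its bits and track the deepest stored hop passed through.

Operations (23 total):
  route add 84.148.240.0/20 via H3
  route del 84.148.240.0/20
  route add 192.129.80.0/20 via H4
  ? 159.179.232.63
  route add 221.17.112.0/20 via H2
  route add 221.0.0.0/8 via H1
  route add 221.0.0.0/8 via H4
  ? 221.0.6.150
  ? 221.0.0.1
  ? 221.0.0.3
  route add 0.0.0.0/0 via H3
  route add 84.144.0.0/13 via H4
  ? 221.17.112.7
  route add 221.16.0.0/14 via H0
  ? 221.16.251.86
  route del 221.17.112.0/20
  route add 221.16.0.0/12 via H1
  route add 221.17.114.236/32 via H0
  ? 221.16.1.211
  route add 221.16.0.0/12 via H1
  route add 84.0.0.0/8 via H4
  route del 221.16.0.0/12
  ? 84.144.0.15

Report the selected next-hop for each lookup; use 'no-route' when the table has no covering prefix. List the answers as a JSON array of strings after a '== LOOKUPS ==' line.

Trace:
  add 84.148.240.0/20 -> H3 at depth 20
  del 84.148.240.0/20 (clear depth 20)
  add 192.129.80.0/20 -> H4 at depth 20
  lookup 159.179.232.63: bits 1 walk d0:-→d1:- -> no-route
  add 221.17.112.0/20 -> H2 at depth 20
  add 221.0.0.0/8 -> H1 at depth 8
  add 221.0.0.0/8 -> H4 at depth 8
  lookup 221.0.6.150: bits 11011101000 walk d0:-→d1:-→d2:-→d3:-→d4:-→d5:-→d6:-→d7:-→d8:H4→d9:-→d10:-→d11:- -> H4
  lookup 221.0.0.1: bits 11011101000 walk d0:-→d1:-→d2:-→d3:-→d4:-→d5:-→d6:-→d7:-→d8:H4→d9:-→d10:-→d11:- -> H4
  lookup 221.0.0.3: bits 11011101000 walk d0:-→d1:-→d2:-→d3:-→d4:-→d5:-→d6:-→d7:-→d8:H4→d9:-→d10:-→d11:- -> H4
  add 0.0.0.0/0 -> H3 at depth 0
  add 84.144.0.0/13 -> H4 at depth 13
  lookup 221.17.112.7: bits 11011101000100010111 walk d0:H3→d1:-→d2:-→d3:-→d4:-→d5:-→d6:-→d7:-→d8:H4→d9:-→d10:-→d11:-→d12:-→d13:-→d14:-→d15:-→d16:-→d17:-→d18:-→d19:-→d20:H2 -> H2
  add 221.16.0.0/14 -> H0 at depth 14
  lookup 221.16.251.86: bits 110111010001000 walk d0:H3→d1:-→d2:-→d3:-→d4:-→d5:-→d6:-→d7:-→d8:H4→d9:-→d10:-→d11:-→d12:-→d13:-→d14:H0→d15:- -> H0
  del 221.17.112.0/20 (clear depth 20)
  add 221.16.0.0/12 -> H1 at depth 12
  add 221.17.114.236/32 -> H0 at depth 32
  lookup 221.16.1.211: bits 110111010001000 walk d0:H3→d1:-→d2:-→d3:-→d4:-→d5:-→d6:-→d7:-→d8:H4→d9:-→d10:-→d11:-→d12:H1→d13:-→d14:H0→d15:- -> H0
  add 221.16.0.0/12 -> H1 at depth 12
  add 84.0.0.0/8 -> H4 at depth 8
  del 221.16.0.0/12 (clear depth 12)
  lookup 84.144.0.15: bits 0101010010010 walk d0:H3→d1:-→d2:-→d3:-→d4:-→d5:-→d6:-→d7:-→d8:H4→d9:-→d10:-→d11:-→d12:-→d13:H4 -> H4

== LOOKUPS ==
["no-route","H4","H4","H4","H2","H0","H0","H4"]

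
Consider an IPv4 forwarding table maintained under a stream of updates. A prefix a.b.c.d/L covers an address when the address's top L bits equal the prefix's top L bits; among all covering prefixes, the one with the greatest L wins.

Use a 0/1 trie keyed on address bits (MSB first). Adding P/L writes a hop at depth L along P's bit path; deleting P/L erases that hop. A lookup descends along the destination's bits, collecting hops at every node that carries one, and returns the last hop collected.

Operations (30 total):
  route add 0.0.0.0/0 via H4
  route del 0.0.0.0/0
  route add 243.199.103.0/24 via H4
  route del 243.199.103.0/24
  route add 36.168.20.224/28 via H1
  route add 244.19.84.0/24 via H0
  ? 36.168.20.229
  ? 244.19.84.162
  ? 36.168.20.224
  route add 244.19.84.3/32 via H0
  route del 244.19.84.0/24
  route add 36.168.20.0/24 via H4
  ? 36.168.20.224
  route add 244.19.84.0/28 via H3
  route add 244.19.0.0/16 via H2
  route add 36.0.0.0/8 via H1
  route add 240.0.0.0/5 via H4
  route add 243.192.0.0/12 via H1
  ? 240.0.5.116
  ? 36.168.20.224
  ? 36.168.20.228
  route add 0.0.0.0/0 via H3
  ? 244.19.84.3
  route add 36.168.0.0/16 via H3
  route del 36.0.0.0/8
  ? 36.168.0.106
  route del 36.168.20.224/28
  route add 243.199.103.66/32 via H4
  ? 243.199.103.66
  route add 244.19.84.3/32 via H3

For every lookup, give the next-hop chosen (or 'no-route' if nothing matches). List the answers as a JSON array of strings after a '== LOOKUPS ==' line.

Apply in order:
  + 0.0.0.0/0 (H4) depth=0
  del 0.0.0.0/0 (clear depth 0)
  + 243.199.103.0/24 (H4) depth=24
  del 243.199.103.0/24 (clear depth 24)
  + 36.168.20.224/28 (H1) depth=28
  + 244.19.84.0/24 (H0) depth=24
  lookup 36.168.20.229: bits 0010010010101000000101001110 walk d0:-→d1:-→d2:-→d3:-→d4:-→d5:-→d6:-→d7:-→d8:-→d9:-→d10:-→d11:-→d12:-→d13:-→d14:-→d15:-→d16:-→d17:-→d18:-→d19:-→d20:-→d21:-→d22:-→d23:-→d24:-→d25:-→d26:-→d27:-→d28:H1 -> H1
  lookup 244.19.84.162: bits 111101000001001101010100 walk d0:-→d1:-→d2:-→d3:-→d4:-→d5:-→d6:-→d7:-→d8:-→d9:-→d10:-→d11:-→d12:-→d13:-→d14:-→d15:-→d16:-→d17:-→d18:-→d19:-→d20:-→d21:-→d22:-→d23:-→d24:H0 -> H0
  lookup 36.168.20.224: bits 0010010010101000000101001110 walk d0:-→d1:-→d2:-→d3:-→d4:-→d5:-→d6:-→d7:-→d8:-→d9:-→d10:-→d11:-→d12:-→d13:-→d14:-→d15:-→d16:-→d17:-→d18:-→d19:-→d20:-→d21:-→d22:-→d23:-→d24:-→d25:-→d26:-→d27:-→d28:H1 -> H1
  + 244.19.84.3/32 (H0) depth=32
  del 244.19.84.0/24 (clear depth 24)
  + 36.168.20.0/24 (H4) depth=24
  lookup 36.168.20.224: bits 0010010010101000000101001110 walk d0:-→d1:-→d2:-→d3:-→d4:-→d5:-→d6:-→d7:-→d8:-→d9:-→d10:-→d11:-→d12:-→d13:-→d14:-→d15:-→d16:-→d17:-→d18:-→d19:-→d20:-→d21:-→d22:-→d23:-→d24:H4→d25:-→d26:-→d27:-→d28:H1 -> H1
  + 244.19.84.0/28 (H3) depth=28
  + 244.19.0.0/16 (H2) depth=16
  + 36.0.0.0/8 (H1) depth=8
  + 240.0.0.0/5 (H4) depth=5
  + 243.192.0.0/12 (H1) depth=12
  lookup 240.0.5.116: bits 111100 walk d0:-→d1:-→d2:-→d3:-→d4:-→d5:H4→d6:- -> H4
  lookup 36.168.20.224: bits 0010010010101000000101001110 walk d0:-→d1:-→d2:-→d3:-→d4:-→d5:-→d6:-→d7:-→d8:H1→d9:-→d10:-→d11:-→d12:-→d13:-→d14:-→d15:-→d16:-→d17:-→d18:-→d19:-→d20:-→d21:-→d22:-→d23:-→d24:H4→d25:-→d26:-→d27:-→d28:H1 -> H1
  lookup 36.168.20.228: bits 0010010010101000000101001110 walk d0:-→d1:-→d2:-→d3:-→d4:-→d5:-→d6:-→d7:-→d8:H1→d9:-→d10:-→d11:-→d12:-→d13:-→d14:-→d15:-→d16:-→d17:-→d18:-→d19:-→d20:-→d21:-→d22:-→d23:-→d24:H4→d25:-→d26:-→d27:-→d28:H1 -> H1
  + 0.0.0.0/0 (H3) depth=0
  lookup 244.19.84.3: bits 11110100000100110101010000000011 walk d0:H3→d1:-→d2:-→d3:-→d4:-→d5:H4→d6:-→d7:-→d8:-→d9:-→d10:-→d11:-→d12:-→d13:-→d14:-→d15:-→d16:H2→d17:-→d18:-→d19:-→d20:-→d21:-→d22:-→d23:-→d24:-→d25:-→d26:-→d27:-→d28:H3→d29:-→d30:-→d31:-→d32:H0 -> H0
  + 36.168.0.0/16 (H3) depth=16
  del 36.0.0.0/8 (clear depth 8)
  lookup 36.168.0.106: bits 0010010010101000000 walk d0:H3→d1:-→d2:-→d3:-→d4:-→d5:-→d6:-→d7:-→d8:-→d9:-→d10:-→d11:-→d12:-→d13:-→d14:-→d15:-→d16:H3→d17:-→d18:-→d19:- -> H3
  del 36.168.20.224/28 (clear depth 28)
  + 243.199.103.66/32 (H4) depth=32
  lookup 243.199.103.66: bits 11110011110001110110011101000010 walk d0:H3→d1:-→d2:-→d3:-→d4:-→d5:H4→d6:-→d7:-→d8:-→d9:-→d10:-→d11:-→d12:H1→d13:-→d14:-→d15:-→d16:-→d17:-→d18:-→d19:-→d20:-→d21:-→d22:-→d23:-→d24:-→d25:-→d26:-→d27:-→d28:-→d29:-→d30:-→d31:-→d32:H4 -> H4
  + 244.19.84.3/32 (H3) depth=32

== LOOKUPS ==
["H1","H0","H1","H1","H4","H1","H1","H0","H3","H4"]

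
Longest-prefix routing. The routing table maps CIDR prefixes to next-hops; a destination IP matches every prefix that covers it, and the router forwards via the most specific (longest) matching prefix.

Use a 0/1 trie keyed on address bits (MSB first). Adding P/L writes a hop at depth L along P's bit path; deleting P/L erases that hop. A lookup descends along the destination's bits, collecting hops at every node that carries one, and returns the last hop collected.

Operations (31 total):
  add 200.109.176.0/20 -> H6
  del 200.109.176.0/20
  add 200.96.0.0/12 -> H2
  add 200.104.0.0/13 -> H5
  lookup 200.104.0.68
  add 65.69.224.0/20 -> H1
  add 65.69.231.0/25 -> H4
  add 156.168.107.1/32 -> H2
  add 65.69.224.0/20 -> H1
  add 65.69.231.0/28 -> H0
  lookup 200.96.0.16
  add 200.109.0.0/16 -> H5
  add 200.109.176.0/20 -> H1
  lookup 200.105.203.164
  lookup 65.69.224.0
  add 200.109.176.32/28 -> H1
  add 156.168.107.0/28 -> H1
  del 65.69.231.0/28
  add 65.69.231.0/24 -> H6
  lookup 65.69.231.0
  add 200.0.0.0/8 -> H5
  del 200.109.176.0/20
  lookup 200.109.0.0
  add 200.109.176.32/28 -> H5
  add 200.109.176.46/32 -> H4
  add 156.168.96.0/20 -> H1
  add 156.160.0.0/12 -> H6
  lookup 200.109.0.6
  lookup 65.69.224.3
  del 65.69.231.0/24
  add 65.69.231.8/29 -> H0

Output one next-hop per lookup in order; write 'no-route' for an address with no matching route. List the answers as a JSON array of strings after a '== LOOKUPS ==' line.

Trace:
  add 200.109.176.0/20 -> H6 at depth 20
  del 200.109.176.0/20 (clear depth 20)
  add 200.96.0.0/12 -> H2 at depth 12
  add 200.104.0.0/13 -> H5 at depth 13
  ? 200.104.0.68  path d0:-→d1:-→d2:-→d3:-→d4:-→d5:-→d6:-→d7:-→d8:-→d9:-→d10:-→d11:-→d12:H2→d13:H5  best=H5
  add 65.69.224.0/20 -> H1 at depth 20
  add 65.69.231.0/25 -> H4 at depth 25
  add 156.168.107.1/32 -> H2 at depth 32
  add 65.69.224.0/20 -> H1 at depth 20
  add 65.69.231.0/28 -> H0 at depth 28
  ? 200.96.0.16  path d0:-→d1:-→d2:-→d3:-→d4:-→d5:-→d6:-→d7:-→d8:-→d9:-→d10:-→d11:-→d12:H2  best=H2
  add 200.109.0.0/16 -> H5 at depth 16
  add 200.109.176.0/20 -> H1 at depth 20
  ? 200.105.203.164  path d0:-→d1:-→d2:-→d3:-→d4:-→d5:-→d6:-→d7:-→d8:-→d9:-→d10:-→d11:-→d12:H2→d13:H5  best=H5
  ? 65.69.224.0  path d0:-→d1:-→d2:-→d3:-→d4:-→d5:-→d6:-→d7:-→d8:-→d9:-→d10:-→d11:-→d12:-→d13:-→d14:-→d15:-→d16:-→d17:-→d18:-→d19:-→d20:H1→d21:-  best=H1
  add 200.109.176.32/28 -> H1 at depth 28
  add 156.168.107.0/28 -> H1 at depth 28
  del 65.69.231.0/28 (clear depth 28)
  add 65.69.231.0/24 -> H6 at depth 24
  ? 65.69.231.0  path d0:-→d1:-→d2:-→d3:-→d4:-→d5:-→d6:-→d7:-→d8:-→d9:-→d10:-→d11:-→d12:-→d13:-→d14:-→d15:-→d16:-→d17:-→d18:-→d19:-→d20:H1→d21:-→d22:-→d23:-→d24:H6→d25:H4→d26:-→d27:-→d28:-  best=H4
  add 200.0.0.0/8 -> H5 at depth 8
  del 200.109.176.0/20 (clear depth 20)
  ? 200.109.0.0  path d0:-→d1:-→d2:-→d3:-→d4:-→d5:-→d6:-→d7:-→d8:H5→d9:-→d10:-→d11:-→d12:H2→d13:H5→d14:-→d15:-→d16:H5  best=H5
  add 200.109.176.32/28 -> H5 at depth 28
  add 200.109.176.46/32 -> H4 at depth 32
  add 156.168.96.0/20 -> H1 at depth 20
  add 156.160.0.0/12 -> H6 at depth 12
  ? 200.109.0.6  path d0:-→d1:-→d2:-→d3:-→d4:-→d5:-→d6:-→d7:-→d8:H5→d9:-→d10:-→d11:-→d12:H2→d13:H5→d14:-→d15:-→d16:H5  best=H5
  ? 65.69.224.3  path d0:-→d1:-→d2:-→d3:-→d4:-→d5:-→d6:-→d7:-→d8:-→d9:-→d10:-→d11:-→d12:-→d13:-→d14:-→d15:-→d16:-→d17:-→d18:-→d19:-→d20:H1→d21:-  best=H1
  del 65.69.231.0/24 (clear depth 24)
  add 65.69.231.8/29 -> H0 at depth 29

== LOOKUPS ==
["H5","H2","H5","H1","H4","H5","H5","H1"]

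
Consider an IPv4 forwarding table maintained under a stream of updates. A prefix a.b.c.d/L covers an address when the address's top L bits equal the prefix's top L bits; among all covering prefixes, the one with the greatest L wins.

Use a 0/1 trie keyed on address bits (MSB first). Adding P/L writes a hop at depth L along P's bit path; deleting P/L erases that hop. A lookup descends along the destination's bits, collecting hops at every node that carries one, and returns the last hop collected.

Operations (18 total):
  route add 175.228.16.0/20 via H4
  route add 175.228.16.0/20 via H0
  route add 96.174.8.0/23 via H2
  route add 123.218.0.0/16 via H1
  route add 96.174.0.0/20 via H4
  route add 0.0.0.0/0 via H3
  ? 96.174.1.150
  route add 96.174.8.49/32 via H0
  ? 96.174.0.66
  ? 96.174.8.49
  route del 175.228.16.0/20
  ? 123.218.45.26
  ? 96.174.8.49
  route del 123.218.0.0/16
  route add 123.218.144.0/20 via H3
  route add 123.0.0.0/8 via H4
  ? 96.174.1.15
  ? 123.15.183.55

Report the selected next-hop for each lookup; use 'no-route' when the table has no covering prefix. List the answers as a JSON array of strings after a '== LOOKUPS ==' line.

Apply in order:
  add 175.228.16.0/20 -> H4 at depth 20
  add 175.228.16.0/20 -> H0 at depth 20
  add 96.174.8.0/23 -> H2 at depth 23
  add 123.218.0.0/16 -> H1 at depth 16
  add 96.174.0.0/20 -> H4 at depth 20
  add 0.0.0.0/0 -> H3 at depth 0
  ? 96.174.1.150  path d0:H3→d1:-→d2:-→d3:-→d4:-→d5:-→d6:-→d7:-→d8:-→d9:-→d10:-→d11:-→d12:-→d13:-→d14:-→d15:-→d16:-→d17:-→d18:-→d19:-→d20:H4  best=H4
  add 96.174.8.49/32 -> H0 at depth 32
  ? 96.174.0.66  path d0:H3→d1:-→d2:-→d3:-→d4:-→d5:-→d6:-→d7:-→d8:-→d9:-→d10:-→d11:-→d12:-→d13:-→d14:-→d15:-→d16:-→d17:-→d18:-→d19:-→d20:H4  best=H4
  ? 96.174.8.49  path d0:H3→d1:-→d2:-→d3:-→d4:-→d5:-→d6:-→d7:-→d8:-→d9:-→d10:-→d11:-→d12:-→d13:-→d14:-→d15:-→d16:-→d17:-→d18:-→d19:-→d20:H4→d21:-→d22:-→d23:H2→d24:-→d25:-→d26:-→d27:-→d28:-→d29:-→d30:-→d31:-→d32:H0  best=H0
  del 175.228.16.0/20 (clear depth 20)
  ? 123.218.45.26  path d0:H3→d1:-→d2:-→d3:-→d4:-→d5:-→d6:-→d7:-→d8:-→d9:-→d10:-→d11:-→d12:-→d13:-→d14:-→d15:-→d16:H1  best=H1
  ? 96.174.8.49  path d0:H3→d1:-→d2:-→d3:-→d4:-→d5:-→d6:-→d7:-→d8:-→d9:-→d10:-→d11:-→d12:-→d13:-→d14:-→d15:-→d16:-→d17:-→d18:-→d19:-→d20:H4→d21:-→d22:-→d23:H2→d24:-→d25:-→d26:-→d27:-→d28:-→d29:-→d30:-→d31:-→d32:H0  best=H0
  del 123.218.0.0/16 (clear depth 16)
  add 123.218.144.0/20 -> H3 at depth 20
  add 123.0.0.0/8 -> H4 at depth 8
  ? 96.174.1.15  path d0:H3→d1:-→d2:-→d3:-→d4:-→d5:-→d6:-→d7:-→d8:-→d9:-→d10:-→d11:-→d12:-→d13:-→d14:-→d15:-→d16:-→d17:-→d18:-→d19:-→d20:H4  best=H4
  ? 123.15.183.55  path d0:H3→d1:-→d2:-→d3:-→d4:-→d5:-→d6:-→d7:-→d8:H4  best=H4

== LOOKUPS ==
["H4","H4","H0","H1","H0","H4","H4"]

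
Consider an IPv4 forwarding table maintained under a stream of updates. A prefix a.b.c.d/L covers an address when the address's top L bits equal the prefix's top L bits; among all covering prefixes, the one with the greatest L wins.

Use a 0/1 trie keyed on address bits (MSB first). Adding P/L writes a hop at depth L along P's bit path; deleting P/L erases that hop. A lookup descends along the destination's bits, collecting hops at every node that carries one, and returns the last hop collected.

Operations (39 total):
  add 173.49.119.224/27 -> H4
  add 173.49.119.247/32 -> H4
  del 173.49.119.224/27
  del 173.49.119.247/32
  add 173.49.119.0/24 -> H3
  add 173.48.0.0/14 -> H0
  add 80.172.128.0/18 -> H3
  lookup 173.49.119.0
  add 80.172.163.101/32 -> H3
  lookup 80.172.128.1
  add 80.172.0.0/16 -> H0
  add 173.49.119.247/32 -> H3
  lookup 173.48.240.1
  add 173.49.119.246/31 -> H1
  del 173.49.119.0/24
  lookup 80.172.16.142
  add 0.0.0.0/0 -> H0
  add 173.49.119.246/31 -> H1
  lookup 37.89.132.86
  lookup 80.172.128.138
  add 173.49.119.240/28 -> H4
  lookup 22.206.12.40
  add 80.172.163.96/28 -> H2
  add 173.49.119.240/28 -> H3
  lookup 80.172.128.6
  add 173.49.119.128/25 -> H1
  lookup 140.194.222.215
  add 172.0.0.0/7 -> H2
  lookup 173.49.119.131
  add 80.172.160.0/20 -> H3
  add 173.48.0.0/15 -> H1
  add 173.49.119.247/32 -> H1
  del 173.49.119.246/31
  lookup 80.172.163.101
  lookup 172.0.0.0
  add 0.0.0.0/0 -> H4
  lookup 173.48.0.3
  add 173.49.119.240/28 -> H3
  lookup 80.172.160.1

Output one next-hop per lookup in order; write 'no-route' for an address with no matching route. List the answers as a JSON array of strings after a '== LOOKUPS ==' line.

Apply in order:
  add 173.49.119.224/27 -> H4 at depth 27
  add 173.49.119.247/32 -> H4 at depth 32
  del 173.49.119.224/27 (clear depth 27)
  del 173.49.119.247/32 (clear depth 32)
  add 173.49.119.0/24 -> H3 at depth 24
  add 173.48.0.0/14 -> H0 at depth 14
  add 80.172.128.0/18 -> H3 at depth 18
  Q 173.49.119.0: descend 101011010011000101110111 ; hops seen [H0,H3] ; pick H3
  add 80.172.163.101/32 -> H3 at depth 32
  Q 80.172.128.1: descend 010100001010110010 ; hops seen [H3] ; pick H3
  add 80.172.0.0/16 -> H0 at depth 16
  add 173.49.119.247/32 -> H3 at depth 32
  Q 173.48.240.1: descend 101011010011000 ; hops seen [H0] ; pick H0
  add 173.49.119.246/31 -> H1 at depth 31
  del 173.49.119.0/24 (clear depth 24)
  Q 80.172.16.142: descend 0101000010101100 ; hops seen [H0] ; pick H0
  add 0.0.0.0/0 -> H0 at depth 0
  add 173.49.119.246/31 -> H1 at depth 31
  Q 37.89.132.86: descend 0 ; hops seen [H0] ; pick H0
  Q 80.172.128.138: descend 010100001010110010 ; hops seen [H0,H0,H3] ; pick H3
  add 173.49.119.240/28 -> H4 at depth 28
  Q 22.206.12.40: descend 0 ; hops seen [H0] ; pick H0
  add 80.172.163.96/28 -> H2 at depth 28
  add 173.49.119.240/28 -> H3 at depth 28
  Q 80.172.128.6: descend 010100001010110010 ; hops seen [H0,H0,H3] ; pick H3
  add 173.49.119.128/25 -> H1 at depth 25
  Q 140.194.222.215: descend 10 ; hops seen [H0] ; pick H0
  add 172.0.0.0/7 -> H2 at depth 7
  Q 173.49.119.131: descend 1010110100110001011101111 ; hops seen [H0,H2,H0,H1] ; pick H1
  add 80.172.160.0/20 -> H3 at depth 20
  add 173.48.0.0/15 -> H1 at depth 15
  add 173.49.119.247/32 -> H1 at depth 32
  del 173.49.119.246/31 (clear depth 31)
  Q 80.172.163.101: descend 01010000101011001010001101100101 ; hops seen [H0,H0,H3,H3,H2,H3] ; pick H3
  Q 172.0.0.0: descend 1010110 ; hops seen [H0,H2] ; pick H2
  add 0.0.0.0/0 -> H4 at depth 0
  Q 173.48.0.3: descend 101011010011000 ; hops seen [H4,H2,H0,H1] ; pick H1
  add 173.49.119.240/28 -> H3 at depth 28
  Q 80.172.160.1: descend 0101000010101100101000 ; hops seen [H4,H0,H3,H3] ; pick H3

== LOOKUPS ==
["H3","H3","H0","H0","H0","H3","H0","H3","H0","H1","H3","H2","H1","H3"]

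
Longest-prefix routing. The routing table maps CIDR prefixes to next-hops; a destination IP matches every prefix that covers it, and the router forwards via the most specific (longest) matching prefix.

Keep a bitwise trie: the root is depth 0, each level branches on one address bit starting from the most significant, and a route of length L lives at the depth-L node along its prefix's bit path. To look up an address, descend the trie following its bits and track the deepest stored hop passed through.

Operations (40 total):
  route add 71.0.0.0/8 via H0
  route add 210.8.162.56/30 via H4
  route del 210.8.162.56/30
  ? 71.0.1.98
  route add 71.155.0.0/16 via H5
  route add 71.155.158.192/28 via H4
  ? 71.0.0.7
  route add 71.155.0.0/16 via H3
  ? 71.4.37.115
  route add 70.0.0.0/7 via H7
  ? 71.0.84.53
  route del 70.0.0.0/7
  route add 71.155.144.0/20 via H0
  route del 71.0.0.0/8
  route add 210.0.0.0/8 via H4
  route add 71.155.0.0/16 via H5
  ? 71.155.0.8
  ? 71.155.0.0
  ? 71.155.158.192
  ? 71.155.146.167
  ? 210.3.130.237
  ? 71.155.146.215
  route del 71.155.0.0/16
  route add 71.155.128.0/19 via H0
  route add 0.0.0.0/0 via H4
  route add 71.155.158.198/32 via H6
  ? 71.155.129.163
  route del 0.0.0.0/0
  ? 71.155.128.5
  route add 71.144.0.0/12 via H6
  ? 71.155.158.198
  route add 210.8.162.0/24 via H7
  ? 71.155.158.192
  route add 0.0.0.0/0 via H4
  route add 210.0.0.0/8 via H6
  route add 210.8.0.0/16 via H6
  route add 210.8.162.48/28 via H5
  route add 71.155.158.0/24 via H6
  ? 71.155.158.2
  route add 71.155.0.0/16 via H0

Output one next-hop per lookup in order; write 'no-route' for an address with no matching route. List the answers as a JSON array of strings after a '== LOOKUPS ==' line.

Process each operation:
  add 71.0.0.0/8 -> H0 at depth 8
  add 210.8.162.56/30 -> H4 at depth 30
  - 210.8.162.56/30 clear@30
  ? 71.0.1.98  path d0:-→d1:-→d2:-→d3:-→d4:-→d5:-→d6:-→d7:-→d8:H0  best=H0
  add 71.155.0.0/16 -> H5 at depth 16
  add 71.155.158.192/28 -> H4 at depth 28
  ? 71.0.0.7  path d0:-→d1:-→d2:-→d3:-→d4:-→d5:-→d6:-→d7:-→d8:H0  best=H0
  add 71.155.0.0/16 -> H3 at depth 16
  ? 71.4.37.115  path d0:-→d1:-→d2:-→d3:-→d4:-→d5:-→d6:-→d7:-→d8:H0  best=H0
  add 70.0.0.0/7 -> H7 at depth 7
  ? 71.0.84.53  path d0:-→d1:-→d2:-→d3:-→d4:-→d5:-→d6:-→d7:H7→d8:H0  best=H0
  - 70.0.0.0/7 clear@7
  add 71.155.144.0/20 -> H0 at depth 20
  - 71.0.0.0/8 clear@8
  add 210.0.0.0/8 -> H4 at depth 8
  add 71.155.0.0/16 -> H5 at depth 16
  ? 71.155.0.8  path d0:-→d1:-→d2:-→d3:-→d4:-→d5:-→d6:-→d7:-→d8:-→d9:-→d10:-→d11:-→d12:-→d13:-→d14:-→d15:-→d16:H5  best=H5
  ? 71.155.0.0  path d0:-→d1:-→d2:-→d3:-→d4:-→d5:-→d6:-→d7:-→d8:-→d9:-→d10:-→d11:-→d12:-→d13:-→d14:-→d15:-→d16:H5  best=H5
  ? 71.155.158.192  path d0:-→d1:-→d2:-→d3:-→d4:-→d5:-→d6:-→d7:-→d8:-→d9:-→d10:-→d11:-→d12:-→d13:-→d14:-→d15:-→d16:H5→d17:-→d18:-→d19:-→d20:H0→d21:-→d22:-→d23:-→d24:-→d25:-→d26:-→d27:-→d28:H4  best=H4
  ? 71.155.146.167  path d0:-→d1:-→d2:-→d3:-→d4:-→d5:-→d6:-→d7:-→d8:-→d9:-→d10:-→d11:-→d12:-→d13:-→d14:-→d15:-→d16:H5→d17:-→d18:-→d19:-→d20:H0  best=H0
  ? 210.3.130.237  path d0:-→d1:-→d2:-→d3:-→d4:-→d5:-→d6:-→d7:-→d8:H4→d9:-→d10:-→d11:-→d12:-  best=H4
  ? 71.155.146.215  path d0:-→d1:-→d2:-→d3:-→d4:-→d5:-→d6:-→d7:-→d8:-→d9:-→d10:-→d11:-→d12:-→d13:-→d14:-→d15:-→d16:H5→d17:-→d18:-→d19:-→d20:H0  best=H0
  - 71.155.0.0/16 clear@16
  add 71.155.128.0/19 -> H0 at depth 19
  add 0.0.0.0/0 -> H4 at depth 0
  add 71.155.158.198/32 -> H6 at depth 32
  ? 71.155.129.163  path d0:H4→d1:-→d2:-→d3:-→d4:-→d5:-→d6:-→d7:-→d8:-→d9:-→d10:-→d11:-→d12:-→d13:-→d14:-→d15:-→d16:-→d17:-→d18:-→d19:H0  best=H0
  - 0.0.0.0/0 clear@0
  ? 71.155.128.5  path d0:-→d1:-→d2:-→d3:-→d4:-→d5:-→d6:-→d7:-→d8:-→d9:-→d10:-→d11:-→d12:-→d13:-→d14:-→d15:-→d16:-→d17:-→d18:-→d19:H0  best=H0
  add 71.144.0.0/12 -> H6 at depth 12
  ? 71.155.158.198  path d0:-→d1:-→d2:-→d3:-→d4:-→d5:-→d6:-→d7:-→d8:-→d9:-→d10:-→d11:-→d12:H6→d13:-→d14:-→d15:-→d16:-→d17:-→d18:-→d19:H0→d20:H0→d21:-→d22:-→d23:-→d24:-→d25:-→d26:-→d27:-→d28:H4→d29:-→d30:-→d31:-→d32:H6  best=H6
  add 210.8.162.0/24 -> H7 at depth 24
  ? 71.155.158.192  path d0:-→d1:-→d2:-→d3:-→d4:-→d5:-→d6:-→d7:-→d8:-→d9:-→d10:-→d11:-→d12:H6→d13:-→d14:-→d15:-→d16:-→d17:-→d18:-→d19:H0→d20:H0→d21:-→d22:-→d23:-→d24:-→d25:-→d26:-→d27:-→d28:H4→d29:-  best=H4
  add 0.0.0.0/0 -> H4 at depth 0
  add 210.0.0.0/8 -> H6 at depth 8
  add 210.8.0.0/16 -> H6 at depth 16
  add 210.8.162.48/28 -> H5 at depth 28
  add 71.155.158.0/24 -> H6 at depth 24
  ? 71.155.158.2  path d0:H4→d1:-→d2:-→d3:-→d4:-→d5:-→d6:-→d7:-→d8:-→d9:-→d10:-→d11:-→d12:H6→d13:-→d14:-→d15:-→d16:-→d17:-→d18:-→d19:H0→d20:H0→d21:-→d22:-→d23:-→d24:H6  best=H6
  add 71.155.0.0/16 -> H0 at depth 16

== LOOKUPS ==
["H0","H0","H0","H0","H5","H5","H4","H0","H4","H0","H0","H0","H6","H4","H6"]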